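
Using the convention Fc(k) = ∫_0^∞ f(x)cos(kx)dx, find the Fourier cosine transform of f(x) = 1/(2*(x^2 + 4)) pi*exp(-2*k)/8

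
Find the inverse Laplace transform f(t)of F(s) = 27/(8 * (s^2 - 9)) 9 * sinh(3 * t)/8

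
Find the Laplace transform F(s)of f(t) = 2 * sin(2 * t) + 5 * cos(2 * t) 5 * s/(s^2 + 4) + 4/(s^2 + 4)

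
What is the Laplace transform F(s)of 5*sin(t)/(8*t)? 5*atan(1/s)/8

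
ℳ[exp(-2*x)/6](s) gamma(s)/(6*2^s)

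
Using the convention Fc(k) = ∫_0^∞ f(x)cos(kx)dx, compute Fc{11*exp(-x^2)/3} 11*sqrt(pi)*exp(-k^2/4)/6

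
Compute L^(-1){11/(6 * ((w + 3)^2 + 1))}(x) 11 * exp(-3 * x) * sin(x)/6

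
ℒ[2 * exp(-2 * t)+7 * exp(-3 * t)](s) 7/(s+3)+2/(s+2)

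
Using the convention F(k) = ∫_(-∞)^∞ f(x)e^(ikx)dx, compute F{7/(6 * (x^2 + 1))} 7 * pi * exp(-Abs(k))/6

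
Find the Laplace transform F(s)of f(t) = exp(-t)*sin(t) 1/((s + 1)^2 + 1)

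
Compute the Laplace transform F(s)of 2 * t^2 4/s^3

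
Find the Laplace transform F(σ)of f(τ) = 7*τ 7/σ^2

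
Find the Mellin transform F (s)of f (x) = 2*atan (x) -pi*sec (pi*s/2)/s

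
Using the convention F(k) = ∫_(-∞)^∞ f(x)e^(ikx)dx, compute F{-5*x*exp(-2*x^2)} -5*sqrt(2)*I*sqrt(pi)*k*exp(-k^2/8)/8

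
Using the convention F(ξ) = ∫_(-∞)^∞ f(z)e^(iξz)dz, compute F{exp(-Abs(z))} 2/(ξ^2 + 1)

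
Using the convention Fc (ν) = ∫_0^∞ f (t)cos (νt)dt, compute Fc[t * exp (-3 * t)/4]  (9 - ν^2)/ (4 * (ν^2 + 9)^2)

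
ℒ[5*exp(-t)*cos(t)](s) 5*(s + 1) /((s + 1) ^2 + 1) 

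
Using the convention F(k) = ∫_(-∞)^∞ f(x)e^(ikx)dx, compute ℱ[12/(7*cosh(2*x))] 6*pi/(7*cosh(pi*k/4))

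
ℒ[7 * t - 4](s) 7/s^2-4/s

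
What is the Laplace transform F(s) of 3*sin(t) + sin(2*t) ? 2/(s^2 + 4) + 3/(s^2 + 1) 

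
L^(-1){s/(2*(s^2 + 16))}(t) cos(4*t)/2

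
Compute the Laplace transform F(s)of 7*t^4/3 56/s^5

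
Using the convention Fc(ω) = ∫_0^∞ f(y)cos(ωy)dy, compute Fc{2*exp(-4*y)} 8/(ω^2 + 16)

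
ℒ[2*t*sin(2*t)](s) 8*s/(s^2 + 4) ^2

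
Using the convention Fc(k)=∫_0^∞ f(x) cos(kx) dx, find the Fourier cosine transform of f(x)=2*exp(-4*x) 8/(k^2 + 16) 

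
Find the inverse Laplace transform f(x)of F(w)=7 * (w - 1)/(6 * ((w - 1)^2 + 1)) 7 * exp(x) * cos(x)/6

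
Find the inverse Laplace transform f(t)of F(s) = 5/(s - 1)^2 5 * t * exp(t)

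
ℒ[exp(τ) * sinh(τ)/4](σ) 1/(4 * σ * (σ - 2))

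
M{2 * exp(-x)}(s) 2 * gamma(s)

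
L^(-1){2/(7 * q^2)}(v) 2 * v/7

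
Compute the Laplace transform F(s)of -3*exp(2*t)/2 -3/(2*s - 4)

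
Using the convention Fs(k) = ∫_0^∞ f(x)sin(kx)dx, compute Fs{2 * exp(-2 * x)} 2 * k/(k^2 + 4)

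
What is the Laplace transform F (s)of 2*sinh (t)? 2/ (s^2 - 1)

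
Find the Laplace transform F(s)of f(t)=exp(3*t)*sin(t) 1/((s - 3)^2 + 1)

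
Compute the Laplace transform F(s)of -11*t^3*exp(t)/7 -66/(7*(s - 1)^4)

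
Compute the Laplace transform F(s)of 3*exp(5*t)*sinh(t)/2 3/(2*((s - 5)^2-1))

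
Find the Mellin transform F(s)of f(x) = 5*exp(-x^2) 5*gamma(s/2)/2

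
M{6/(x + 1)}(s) 6*pi*csc(pi*s)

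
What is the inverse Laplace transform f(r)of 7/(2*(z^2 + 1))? 7*sin(r)/2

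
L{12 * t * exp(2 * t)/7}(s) 12/(7 * (s - 2)^2)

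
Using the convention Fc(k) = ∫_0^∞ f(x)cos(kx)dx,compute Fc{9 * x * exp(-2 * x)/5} 9 * (4 - k^2)/(5 * (k^2 + 4)^2)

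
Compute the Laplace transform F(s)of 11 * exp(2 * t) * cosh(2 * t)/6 11 * (s - 2)/(6 * s * (s - 4))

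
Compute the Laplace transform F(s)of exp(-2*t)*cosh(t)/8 (s + 2)/(8*((s + 2)^2-1))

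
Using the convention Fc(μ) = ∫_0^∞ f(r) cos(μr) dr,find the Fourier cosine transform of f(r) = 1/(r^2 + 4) pi * exp(-2 * μ) /4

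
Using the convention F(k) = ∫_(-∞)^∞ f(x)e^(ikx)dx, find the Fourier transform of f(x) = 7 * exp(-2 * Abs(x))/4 7/(k^2 + 4)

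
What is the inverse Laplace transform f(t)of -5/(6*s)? -5/6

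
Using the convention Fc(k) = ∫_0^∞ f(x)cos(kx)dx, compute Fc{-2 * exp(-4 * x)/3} -8/(3 * k^2 + 48)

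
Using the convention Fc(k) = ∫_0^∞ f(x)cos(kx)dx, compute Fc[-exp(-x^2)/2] -sqrt(pi)*exp(-k^2/4)/4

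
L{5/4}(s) 5/(4*s)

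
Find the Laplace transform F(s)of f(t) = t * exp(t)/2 1/(2 * (s - 1)^2)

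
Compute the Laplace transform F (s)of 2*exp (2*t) 2/ (s - 2)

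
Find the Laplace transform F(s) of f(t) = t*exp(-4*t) (s + 4) ^(-2) 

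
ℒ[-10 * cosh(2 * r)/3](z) -10 * z/(3 * z^2 - 12)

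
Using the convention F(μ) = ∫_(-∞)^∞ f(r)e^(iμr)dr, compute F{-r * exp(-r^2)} -I * sqrt(pi) * μ * exp(-μ^2/4)/2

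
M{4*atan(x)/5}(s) -2*pi*sec(pi*s/2)/(5*s)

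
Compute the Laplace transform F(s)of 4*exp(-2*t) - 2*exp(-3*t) 4/(s+2) - 2/(s+3)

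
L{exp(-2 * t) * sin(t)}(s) 1/((s + 2)^2 + 1)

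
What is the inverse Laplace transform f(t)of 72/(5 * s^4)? 12 * t^3/5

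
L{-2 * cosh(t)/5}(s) -2 * s/(5 * s^2-5)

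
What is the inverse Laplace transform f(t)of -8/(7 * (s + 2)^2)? -8 * t * exp(-2 * t)/7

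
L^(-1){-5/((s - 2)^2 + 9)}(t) -5*exp(2*t)*sin(3*t)/3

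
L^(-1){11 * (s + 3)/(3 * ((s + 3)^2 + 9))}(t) 11 * exp(-3 * t) * cos(3 * t)/3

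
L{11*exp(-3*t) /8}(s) 11/(8*(s + 3) ) 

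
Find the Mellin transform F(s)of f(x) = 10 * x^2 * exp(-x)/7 10 * gamma(s + 2)/7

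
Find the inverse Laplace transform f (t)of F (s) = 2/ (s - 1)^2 2 * t * exp (t)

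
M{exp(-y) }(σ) gamma(σ) 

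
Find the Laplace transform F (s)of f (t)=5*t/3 5/ (3*s^2)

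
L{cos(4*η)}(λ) λ/(λ^2 + 16)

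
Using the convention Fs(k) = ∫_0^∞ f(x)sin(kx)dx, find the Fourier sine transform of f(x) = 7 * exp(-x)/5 7 * k/(5 * (k^2 + 1))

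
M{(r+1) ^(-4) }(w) gamma(w) * gamma(4 - w) /6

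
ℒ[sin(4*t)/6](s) 2/(3*(s^2+16))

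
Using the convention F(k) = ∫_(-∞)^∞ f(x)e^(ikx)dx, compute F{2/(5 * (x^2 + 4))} pi * exp(-2 * Abs(k))/5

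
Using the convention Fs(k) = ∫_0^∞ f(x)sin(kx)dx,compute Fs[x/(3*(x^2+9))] pi*exp(-3*k)/6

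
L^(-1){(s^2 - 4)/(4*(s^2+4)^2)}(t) t*cos(2*t)/4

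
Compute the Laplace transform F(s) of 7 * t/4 7/(4 * s^2) 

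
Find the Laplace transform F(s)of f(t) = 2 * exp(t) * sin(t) 2/((s - 1)^2 + 1)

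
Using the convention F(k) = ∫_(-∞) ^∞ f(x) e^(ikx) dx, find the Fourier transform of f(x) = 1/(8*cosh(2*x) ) pi/(16*cosh(pi*k/4) ) 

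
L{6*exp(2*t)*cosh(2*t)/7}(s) 6*(s - 2)/(7*s*(s - 4))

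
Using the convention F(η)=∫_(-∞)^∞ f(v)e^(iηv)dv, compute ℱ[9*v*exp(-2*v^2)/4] 9*sqrt(2)*I*sqrt(pi)*η*exp(-η^2/8)/32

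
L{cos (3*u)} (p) p/ (p^2 + 9)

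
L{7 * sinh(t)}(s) 7/(s^2 - 1)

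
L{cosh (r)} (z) z/ (z^2 - 1)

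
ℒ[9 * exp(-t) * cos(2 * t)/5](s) 9 * (s + 1)/(5 * ((s + 1)^2 + 4))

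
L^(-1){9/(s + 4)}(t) 9*exp(-4*t)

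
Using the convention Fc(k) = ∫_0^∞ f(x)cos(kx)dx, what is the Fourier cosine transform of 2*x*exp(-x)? 2*(1 - k^2)/(k^2+1)^2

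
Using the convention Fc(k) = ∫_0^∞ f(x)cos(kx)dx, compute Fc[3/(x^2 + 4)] 3*pi*exp(-2*k)/4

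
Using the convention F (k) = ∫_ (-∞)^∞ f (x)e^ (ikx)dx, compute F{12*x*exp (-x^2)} 6*I*sqrt (pi)*k*exp (-k^2/4)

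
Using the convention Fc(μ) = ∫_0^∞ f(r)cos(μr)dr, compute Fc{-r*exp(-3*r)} (μ^2 - 9)/(μ^2 + 9)^2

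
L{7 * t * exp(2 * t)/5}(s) 7/(5 * (s - 2)^2)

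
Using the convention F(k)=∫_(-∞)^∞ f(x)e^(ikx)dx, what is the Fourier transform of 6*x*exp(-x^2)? 3*I*sqrt(pi)*k*exp(-k^2/4)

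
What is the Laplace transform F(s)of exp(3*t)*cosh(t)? (s - 3)/((s - 3)^2 - 1)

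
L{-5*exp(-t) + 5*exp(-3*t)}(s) 5/(s + 3) - 5/(s + 1)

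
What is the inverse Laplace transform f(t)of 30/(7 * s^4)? 5 * t^3/7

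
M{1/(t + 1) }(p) pi*csc(pi*p) 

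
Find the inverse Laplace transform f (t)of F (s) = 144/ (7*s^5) 6*t^4/7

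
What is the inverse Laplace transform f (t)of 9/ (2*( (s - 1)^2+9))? 3*exp (t)*sin (3*t)/2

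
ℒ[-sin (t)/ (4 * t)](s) -atan (1/s)/4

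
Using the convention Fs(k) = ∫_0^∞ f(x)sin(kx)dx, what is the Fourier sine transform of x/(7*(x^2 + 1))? pi*exp(-k)/14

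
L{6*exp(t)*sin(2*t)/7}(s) 12/(7*((s - 1)^2 + 4))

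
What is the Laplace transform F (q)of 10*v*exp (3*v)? 10/ (q - 3)^2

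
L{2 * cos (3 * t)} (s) 2 * s/ (s^2 + 9)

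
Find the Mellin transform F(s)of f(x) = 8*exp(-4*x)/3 2^(3-2*s)*gamma(s)/3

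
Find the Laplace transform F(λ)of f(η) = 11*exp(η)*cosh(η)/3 11*(λ - 1)/(3*λ*(λ - 2))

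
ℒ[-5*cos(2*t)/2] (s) -5*s/(2*s^2 + 8)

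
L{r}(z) z^(-2) 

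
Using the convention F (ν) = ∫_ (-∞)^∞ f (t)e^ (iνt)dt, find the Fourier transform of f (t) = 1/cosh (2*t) pi/ (2*cosh (pi*ν/4))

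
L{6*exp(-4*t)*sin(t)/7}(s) 6/(7*((s + 4)^2 + 1))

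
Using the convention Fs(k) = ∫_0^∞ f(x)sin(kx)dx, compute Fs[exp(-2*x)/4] k/(4*(k^2 + 4))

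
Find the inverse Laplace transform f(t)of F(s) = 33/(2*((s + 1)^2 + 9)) 11*exp(-t)*sin(3*t)/2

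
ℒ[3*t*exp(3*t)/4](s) 3/(4*(s - 3)^2)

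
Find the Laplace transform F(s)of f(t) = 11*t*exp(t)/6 11/(6*(s - 1)^2)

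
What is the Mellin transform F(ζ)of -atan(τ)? pi * sec(pi * ζ/2)/(2 * ζ)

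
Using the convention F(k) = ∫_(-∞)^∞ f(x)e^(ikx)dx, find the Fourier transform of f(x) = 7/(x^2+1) 7*pi*exp(-Abs(k))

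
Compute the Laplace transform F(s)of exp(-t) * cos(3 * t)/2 (s+1)/(2 * ((s+1)^2+9))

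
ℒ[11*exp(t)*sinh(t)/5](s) 11/(5*s*(s - 2))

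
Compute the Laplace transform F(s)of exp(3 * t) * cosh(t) (s - 3)/((s - 3)^2 - 1)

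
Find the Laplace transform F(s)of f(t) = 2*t 2/s^2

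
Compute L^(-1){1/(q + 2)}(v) exp(-2*v)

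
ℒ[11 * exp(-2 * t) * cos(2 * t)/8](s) 11 * (s + 2)/(8 * ((s + 2)^2 + 4))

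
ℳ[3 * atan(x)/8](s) -3 * pi * sec(pi * s/2)/(16 * s)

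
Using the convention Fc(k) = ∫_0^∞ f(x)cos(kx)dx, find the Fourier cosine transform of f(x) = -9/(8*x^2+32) -9*pi*exp(-2*k)/32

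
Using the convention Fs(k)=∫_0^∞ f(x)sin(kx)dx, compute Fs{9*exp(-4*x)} 9*k/(k^2 + 16)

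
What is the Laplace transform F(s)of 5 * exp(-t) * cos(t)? 5 * (s + 1)/((s + 1)^2 + 1)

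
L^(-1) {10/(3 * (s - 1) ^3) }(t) 5 * t^2 * exp(t) /3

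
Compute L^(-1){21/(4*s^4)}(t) 7*t^3/8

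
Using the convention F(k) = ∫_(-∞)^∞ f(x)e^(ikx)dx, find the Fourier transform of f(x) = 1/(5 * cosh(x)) pi/(5 * cosh(pi * k/2))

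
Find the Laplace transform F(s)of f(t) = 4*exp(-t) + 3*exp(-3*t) 3/(s + 3) + 4/(s + 1)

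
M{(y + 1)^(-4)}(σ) gamma(σ) * gamma(4 - σ)/6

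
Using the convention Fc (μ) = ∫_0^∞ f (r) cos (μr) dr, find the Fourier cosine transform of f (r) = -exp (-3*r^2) -sqrt (3)*sqrt (pi)*exp (-μ^2/12) /6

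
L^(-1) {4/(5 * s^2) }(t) 4 * t/5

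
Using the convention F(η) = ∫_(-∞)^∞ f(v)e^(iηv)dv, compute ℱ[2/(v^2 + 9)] 2*pi*exp(-3*Abs(η))/3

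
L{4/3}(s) 4/(3*s) 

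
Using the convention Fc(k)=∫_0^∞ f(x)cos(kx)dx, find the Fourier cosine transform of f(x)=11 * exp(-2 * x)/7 22/(7 * (k^2+4))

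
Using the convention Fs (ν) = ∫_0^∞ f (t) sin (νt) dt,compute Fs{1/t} pi/2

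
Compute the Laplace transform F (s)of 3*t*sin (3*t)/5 18*s/ (5*(s^2 + 9)^2)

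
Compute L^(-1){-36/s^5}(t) -3 * t^4/2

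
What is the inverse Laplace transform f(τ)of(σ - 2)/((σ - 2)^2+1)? exp(2*τ)*cos(τ)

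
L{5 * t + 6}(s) 6/s + 5/s^2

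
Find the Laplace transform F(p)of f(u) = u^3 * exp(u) 6/(p - 1)^4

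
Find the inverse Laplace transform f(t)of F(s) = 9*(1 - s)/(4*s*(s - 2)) -9*exp(t)*cosh(t)/4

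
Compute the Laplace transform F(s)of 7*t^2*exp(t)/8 7/(4*(s - 1)^3)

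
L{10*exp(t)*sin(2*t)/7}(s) 20/(7*((s - 1)^2 + 4))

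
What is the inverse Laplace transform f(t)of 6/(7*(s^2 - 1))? 6*sinh(t)/7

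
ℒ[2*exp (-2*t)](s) 2/ (s+2)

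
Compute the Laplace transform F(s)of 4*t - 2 4/s^2 - 2/s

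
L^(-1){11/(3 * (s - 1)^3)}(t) 11 * t^2 * exp(t)/6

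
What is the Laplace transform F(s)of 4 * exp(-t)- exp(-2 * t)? 4/(s + 1)-1/(s + 2)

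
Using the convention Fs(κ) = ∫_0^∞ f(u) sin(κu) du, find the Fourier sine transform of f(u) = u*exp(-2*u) 4*κ/(κ^2 + 4) ^2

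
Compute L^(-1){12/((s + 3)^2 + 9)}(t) 4*exp(-3*t)*sin(3*t)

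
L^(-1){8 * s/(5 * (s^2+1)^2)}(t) 4 * t * sin(t)/5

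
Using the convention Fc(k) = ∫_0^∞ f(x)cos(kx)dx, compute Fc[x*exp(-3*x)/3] (9 - k^2)/(3*(k^2 + 9)^2)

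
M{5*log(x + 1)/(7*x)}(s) -5*pi*csc(pi*s)/(7*s - 7)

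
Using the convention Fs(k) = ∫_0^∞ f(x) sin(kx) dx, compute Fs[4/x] 2 * pi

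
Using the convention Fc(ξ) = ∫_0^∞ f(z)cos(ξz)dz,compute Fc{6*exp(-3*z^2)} sqrt(3)*sqrt(pi)*exp(-ξ^2/12)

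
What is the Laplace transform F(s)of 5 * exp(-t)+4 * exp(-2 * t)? 5/(s+1)+4/(s+2)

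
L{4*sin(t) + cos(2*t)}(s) s/(s^2 + 4) + 4/(s^2 + 1)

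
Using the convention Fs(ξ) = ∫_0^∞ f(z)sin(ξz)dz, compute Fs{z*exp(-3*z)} 6*ξ/(ξ^2 + 9)^2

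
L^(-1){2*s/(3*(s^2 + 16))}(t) 2*cos(4*t)/3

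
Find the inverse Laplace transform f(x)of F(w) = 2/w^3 x^2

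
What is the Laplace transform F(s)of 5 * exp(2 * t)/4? 5/(4 * (s - 2))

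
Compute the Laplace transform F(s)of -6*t -6/s^2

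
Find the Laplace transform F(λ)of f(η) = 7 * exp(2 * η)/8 7/(8 * (λ - 2))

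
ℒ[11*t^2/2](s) 11/s^3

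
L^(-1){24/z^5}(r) r^4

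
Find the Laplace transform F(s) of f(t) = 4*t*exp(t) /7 4/(7*(s - 1) ^2) 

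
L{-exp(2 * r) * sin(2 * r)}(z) -2/((z - 2)^2 + 4)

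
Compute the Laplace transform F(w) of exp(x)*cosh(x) (w - 1) /(w*(w - 2) ) 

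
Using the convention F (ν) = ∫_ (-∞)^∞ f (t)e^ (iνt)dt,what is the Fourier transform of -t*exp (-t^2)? -I*sqrt (pi)*ν*exp (-ν^2/4)/2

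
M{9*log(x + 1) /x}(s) -9*pi*csc(pi*s) /(s - 1) 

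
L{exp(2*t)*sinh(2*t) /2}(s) 1/(s*(s - 4) ) 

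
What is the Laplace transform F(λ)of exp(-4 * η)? 1/(λ+4)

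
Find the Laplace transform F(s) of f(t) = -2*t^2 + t s^(-2) - 4/s^3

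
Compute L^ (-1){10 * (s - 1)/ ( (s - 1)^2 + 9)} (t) 10 * exp (t) * cos (3 * t)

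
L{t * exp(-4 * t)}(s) (s+4)^(-2)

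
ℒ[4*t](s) 4/s^2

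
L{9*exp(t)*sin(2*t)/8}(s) 9/(4*((s - 1)^2 + 4))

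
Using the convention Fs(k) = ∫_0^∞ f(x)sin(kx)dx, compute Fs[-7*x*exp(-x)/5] -14*k/(5*(k^2 + 1)^2)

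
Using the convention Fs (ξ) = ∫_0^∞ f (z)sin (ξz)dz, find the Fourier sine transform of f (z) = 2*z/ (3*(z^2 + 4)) pi*exp (-2*ξ)/3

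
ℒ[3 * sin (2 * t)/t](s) 3 * atan (2/s)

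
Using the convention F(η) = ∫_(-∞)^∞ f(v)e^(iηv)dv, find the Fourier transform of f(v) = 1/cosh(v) pi/cosh(pi*η/2)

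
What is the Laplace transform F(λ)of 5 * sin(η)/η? 5 * atan(1/λ)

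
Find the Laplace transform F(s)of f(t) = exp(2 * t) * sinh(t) 1/((s - 2)^2 - 1)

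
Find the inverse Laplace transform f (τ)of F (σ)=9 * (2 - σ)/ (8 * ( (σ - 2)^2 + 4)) -9 * exp (2 * τ) * cos (2 * τ)/8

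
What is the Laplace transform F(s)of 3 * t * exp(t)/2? 3/(2 * (s - 1)^2)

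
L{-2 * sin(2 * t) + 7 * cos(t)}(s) 7 * s/(s^2 + 1) - 4/(s^2 + 4)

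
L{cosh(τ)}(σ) σ/(σ^2 - 1)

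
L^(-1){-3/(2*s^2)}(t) -3*t/2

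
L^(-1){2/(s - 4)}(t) 2*exp(4*t)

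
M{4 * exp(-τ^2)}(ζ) 2 * gamma(ζ/2)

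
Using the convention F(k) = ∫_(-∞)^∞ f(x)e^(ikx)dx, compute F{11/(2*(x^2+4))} 11*pi*exp(-2*Abs(k))/4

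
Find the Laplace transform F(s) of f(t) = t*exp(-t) (s + 1) ^(-2) 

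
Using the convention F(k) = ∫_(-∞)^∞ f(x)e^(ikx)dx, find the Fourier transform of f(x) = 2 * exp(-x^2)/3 2 * sqrt(pi) * exp(-k^2/4)/3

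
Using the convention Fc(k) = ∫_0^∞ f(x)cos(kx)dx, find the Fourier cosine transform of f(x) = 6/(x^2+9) pi*exp(-3*k)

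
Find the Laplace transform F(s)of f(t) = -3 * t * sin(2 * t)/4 -3 * s/(s^2 + 4)^2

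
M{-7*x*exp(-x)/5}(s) -7*gamma(s + 1)/5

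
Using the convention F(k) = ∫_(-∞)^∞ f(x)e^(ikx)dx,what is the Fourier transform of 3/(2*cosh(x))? 3*pi/(2*cosh(pi*k/2))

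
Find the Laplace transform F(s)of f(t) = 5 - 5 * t 5/s - 5/s^2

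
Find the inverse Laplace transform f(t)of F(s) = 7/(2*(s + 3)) 7*exp(-3*t)/2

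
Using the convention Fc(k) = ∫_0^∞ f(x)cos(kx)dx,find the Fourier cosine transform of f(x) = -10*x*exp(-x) 10*(k^2-1)/(k^2 + 1)^2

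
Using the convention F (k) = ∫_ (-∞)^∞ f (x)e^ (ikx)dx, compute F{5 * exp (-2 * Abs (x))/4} 5/ (k^2 + 4)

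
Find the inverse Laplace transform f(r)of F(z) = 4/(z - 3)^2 4 * r * exp(3 * r)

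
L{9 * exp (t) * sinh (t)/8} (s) 9/ (8 * s * (s - 2))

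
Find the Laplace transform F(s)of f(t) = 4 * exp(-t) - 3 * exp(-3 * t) 4/(s + 1) - 3/(s + 3)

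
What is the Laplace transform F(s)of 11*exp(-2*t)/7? 11/(7*(s + 2))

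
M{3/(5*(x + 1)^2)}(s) -3*pi*(s - 1)/(5*sin(pi*s))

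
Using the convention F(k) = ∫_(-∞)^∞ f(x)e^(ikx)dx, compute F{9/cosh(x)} 9*pi/cosh(pi*k/2)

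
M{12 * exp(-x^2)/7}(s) 6 * gamma(s/2)/7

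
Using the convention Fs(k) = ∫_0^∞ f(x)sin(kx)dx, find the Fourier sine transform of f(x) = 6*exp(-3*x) 6*k/(k^2 + 9)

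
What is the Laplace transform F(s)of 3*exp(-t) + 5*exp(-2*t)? 5/(s + 2) + 3/(s + 1)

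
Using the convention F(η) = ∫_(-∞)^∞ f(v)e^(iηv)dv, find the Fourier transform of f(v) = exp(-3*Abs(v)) 6/(η^2 + 9)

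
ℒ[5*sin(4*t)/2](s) 10/(s^2 + 16)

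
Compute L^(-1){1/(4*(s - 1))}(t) exp(t)/4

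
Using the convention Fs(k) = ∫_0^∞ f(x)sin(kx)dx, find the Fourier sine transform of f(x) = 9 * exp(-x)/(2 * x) 9 * atan(k)/2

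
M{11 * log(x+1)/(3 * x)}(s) -11 * pi * csc(pi * s)/(3 * s - 3)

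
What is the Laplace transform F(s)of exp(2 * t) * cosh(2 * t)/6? (s - 2)/(6 * s * (s - 4))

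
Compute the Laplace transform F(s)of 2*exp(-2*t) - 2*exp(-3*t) 2/(s + 2) - 2/(s + 3)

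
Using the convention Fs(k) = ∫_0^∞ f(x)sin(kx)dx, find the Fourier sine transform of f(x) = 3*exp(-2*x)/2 3*k/(2*(k^2 + 4))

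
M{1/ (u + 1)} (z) pi * csc (pi * z)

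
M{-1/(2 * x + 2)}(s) -pi * csc(pi * s)/2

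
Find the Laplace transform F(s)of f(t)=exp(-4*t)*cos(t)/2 (s + 4)/(2*((s + 4)^2 + 1))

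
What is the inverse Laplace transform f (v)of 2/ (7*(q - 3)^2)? 2*v*exp (3*v)/7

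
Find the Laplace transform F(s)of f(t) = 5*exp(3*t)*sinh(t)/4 5/(4*((s - 3)^2 - 1))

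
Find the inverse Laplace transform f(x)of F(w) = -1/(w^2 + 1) -sin(x)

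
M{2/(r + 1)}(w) 2 * pi * csc(pi * w)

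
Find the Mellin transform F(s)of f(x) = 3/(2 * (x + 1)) 3 * pi * csc(pi * s)/2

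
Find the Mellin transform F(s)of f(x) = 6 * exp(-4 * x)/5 6 * gamma(s)/(5 * 2^(2 * s))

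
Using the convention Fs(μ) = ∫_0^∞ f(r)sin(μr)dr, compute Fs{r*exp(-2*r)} 4*μ/(μ^2+4)^2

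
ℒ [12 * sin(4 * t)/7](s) 48/(7 * (s^2 + 16))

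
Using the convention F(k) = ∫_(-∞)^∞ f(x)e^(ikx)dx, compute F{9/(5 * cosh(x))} 9 * pi/(5 * cosh(pi * k/2))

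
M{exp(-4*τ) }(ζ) gamma(ζ) /4^ζ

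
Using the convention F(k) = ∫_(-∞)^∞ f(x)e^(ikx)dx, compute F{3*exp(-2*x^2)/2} 3*sqrt(2)*sqrt(pi)*exp(-k^2/8)/4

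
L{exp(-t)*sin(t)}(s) 1/((s + 1)^2 + 1)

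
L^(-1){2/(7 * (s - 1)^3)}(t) t^2 * exp(t)/7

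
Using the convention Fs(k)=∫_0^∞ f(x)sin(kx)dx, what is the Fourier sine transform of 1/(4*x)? pi/8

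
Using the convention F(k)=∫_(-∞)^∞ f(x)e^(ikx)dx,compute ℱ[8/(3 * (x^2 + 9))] 8 * pi * exp(-3 * Abs(k))/9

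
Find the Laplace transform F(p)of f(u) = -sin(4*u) -4/(p^2 + 16)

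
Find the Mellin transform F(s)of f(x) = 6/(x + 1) 6 * pi * csc(pi * s)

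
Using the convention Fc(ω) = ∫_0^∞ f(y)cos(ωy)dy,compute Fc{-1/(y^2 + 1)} -pi*exp(-ω)/2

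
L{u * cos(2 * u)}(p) (p^2-4)/(p^2 + 4)^2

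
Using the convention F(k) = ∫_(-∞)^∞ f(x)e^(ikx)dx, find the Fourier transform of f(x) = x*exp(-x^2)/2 I*sqrt(pi)*k*exp(-k^2/4)/4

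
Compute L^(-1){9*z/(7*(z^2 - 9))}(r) 9*cosh(3*r)/7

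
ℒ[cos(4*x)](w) w/(w^2+16)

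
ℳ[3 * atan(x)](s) -3 * pi * sec(pi * s/2)/(2 * s)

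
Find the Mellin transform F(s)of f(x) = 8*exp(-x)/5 8*gamma(s)/5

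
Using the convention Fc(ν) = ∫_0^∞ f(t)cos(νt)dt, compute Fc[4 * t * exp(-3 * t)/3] 4 * (9 - ν^2)/(3 * (ν^2 + 9)^2)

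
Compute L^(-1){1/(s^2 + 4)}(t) sin(2*t)/2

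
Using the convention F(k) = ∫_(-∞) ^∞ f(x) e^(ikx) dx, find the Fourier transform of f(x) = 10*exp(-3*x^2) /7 10*sqrt(3)*sqrt(pi)*exp(-k^2/12) /21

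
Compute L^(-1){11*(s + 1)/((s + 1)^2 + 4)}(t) 11*exp(-t)*cos(2*t)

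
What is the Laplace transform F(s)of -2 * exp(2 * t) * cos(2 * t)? 2 * (2 - s)/((s - 2)^2 + 4)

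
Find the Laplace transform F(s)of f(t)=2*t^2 4/s^3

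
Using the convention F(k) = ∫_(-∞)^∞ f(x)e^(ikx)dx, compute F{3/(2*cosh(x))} 3*pi/(2*cosh(pi*k/2))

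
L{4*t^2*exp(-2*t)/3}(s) 8/(3*(s + 2)^3)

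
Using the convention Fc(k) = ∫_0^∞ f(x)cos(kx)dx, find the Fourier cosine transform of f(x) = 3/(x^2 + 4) 3*pi*exp(-2*k)/4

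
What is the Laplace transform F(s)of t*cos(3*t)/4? (s^2 - 9)/(4*(s^2+9)^2)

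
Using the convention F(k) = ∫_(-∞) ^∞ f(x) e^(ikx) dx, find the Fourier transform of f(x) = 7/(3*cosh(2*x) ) 7*pi/(6*cosh(pi*k/4) ) 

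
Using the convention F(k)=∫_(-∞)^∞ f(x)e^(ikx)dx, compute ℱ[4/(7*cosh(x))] 4*pi/(7*cosh(pi*k/2))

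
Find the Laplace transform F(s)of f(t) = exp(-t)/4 1/(4 * (s+1))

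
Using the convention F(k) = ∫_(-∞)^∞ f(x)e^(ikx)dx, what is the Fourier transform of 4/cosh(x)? 4 * pi/cosh(pi * k/2)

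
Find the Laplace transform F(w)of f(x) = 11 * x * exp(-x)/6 11/(6 * (w + 1)^2)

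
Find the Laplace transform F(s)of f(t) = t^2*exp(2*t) 2/(s - 2)^3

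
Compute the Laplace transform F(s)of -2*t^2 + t s^(-2)-4/s^3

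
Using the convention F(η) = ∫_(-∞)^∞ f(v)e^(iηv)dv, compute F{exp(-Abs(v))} 2/(η^2 + 1)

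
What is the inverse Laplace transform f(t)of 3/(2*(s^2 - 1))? 3*sinh(t)/2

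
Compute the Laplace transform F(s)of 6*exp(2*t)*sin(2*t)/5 12/(5*((s - 2)^2 + 4))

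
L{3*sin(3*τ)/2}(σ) 9/(2*(σ^2+9))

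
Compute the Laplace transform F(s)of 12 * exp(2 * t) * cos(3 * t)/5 12 * (s - 2)/(5 * ((s - 2)^2+9))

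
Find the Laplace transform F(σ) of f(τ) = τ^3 6/σ^4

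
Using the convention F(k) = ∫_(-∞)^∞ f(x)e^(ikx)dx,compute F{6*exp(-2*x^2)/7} 3*sqrt(2)*sqrt(pi)*exp(-k^2/8)/7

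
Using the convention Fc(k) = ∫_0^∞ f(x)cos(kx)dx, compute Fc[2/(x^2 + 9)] pi * exp(-3 * k)/3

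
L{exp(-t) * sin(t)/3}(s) 1/(3 * ((s+1)^2+1))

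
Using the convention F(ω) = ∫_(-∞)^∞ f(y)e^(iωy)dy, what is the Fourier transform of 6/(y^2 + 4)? 3 * pi * exp(-2 * Abs(ω))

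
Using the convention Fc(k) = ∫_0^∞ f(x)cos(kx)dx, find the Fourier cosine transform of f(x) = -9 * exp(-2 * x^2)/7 -9 * sqrt(2) * sqrt(pi) * exp(-k^2/8)/28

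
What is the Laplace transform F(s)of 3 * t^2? 6/s^3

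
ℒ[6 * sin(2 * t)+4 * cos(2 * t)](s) 12/(s^2+4)+4 * s/(s^2+4)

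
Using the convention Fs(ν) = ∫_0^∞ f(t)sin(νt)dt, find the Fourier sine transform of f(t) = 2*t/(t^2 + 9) pi*exp(-3*ν)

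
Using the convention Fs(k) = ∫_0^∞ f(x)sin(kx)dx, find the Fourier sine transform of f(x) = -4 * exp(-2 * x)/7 -4 * k/(7 * k^2 + 28)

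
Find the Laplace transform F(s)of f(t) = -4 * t -4/s^2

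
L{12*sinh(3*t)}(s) 36/(s^2 - 9)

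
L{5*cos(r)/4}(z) 5*z/(4*(z^2 + 1))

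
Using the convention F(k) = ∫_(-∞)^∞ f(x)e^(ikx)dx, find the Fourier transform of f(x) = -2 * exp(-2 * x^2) -sqrt(2) * sqrt(pi) * exp(-k^2/8)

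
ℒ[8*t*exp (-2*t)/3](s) 8/ (3*(s + 2)^2)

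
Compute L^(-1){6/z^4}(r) r^3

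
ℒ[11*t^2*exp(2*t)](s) 22/(s - 2)^3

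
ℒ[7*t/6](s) 7/(6*s^2)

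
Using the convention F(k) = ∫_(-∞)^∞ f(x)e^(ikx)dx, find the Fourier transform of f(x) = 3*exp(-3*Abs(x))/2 9/(k^2 + 9)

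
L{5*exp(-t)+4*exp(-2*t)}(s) 5/(s+1)+4/(s+2)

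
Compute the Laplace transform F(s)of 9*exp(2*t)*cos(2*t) 9*(s - 2)/((s - 2)^2 + 4)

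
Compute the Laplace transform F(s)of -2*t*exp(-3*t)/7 -2/(7*(s + 3)^2)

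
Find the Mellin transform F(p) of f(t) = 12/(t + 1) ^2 -12*pi*(p - 1) /sin(pi*p) 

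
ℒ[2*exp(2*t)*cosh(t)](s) 2*(s - 2)/((s - 2)^2 - 1)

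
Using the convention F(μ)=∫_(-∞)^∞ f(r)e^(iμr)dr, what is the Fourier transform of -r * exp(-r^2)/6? -I * sqrt(pi) * μ * exp(-μ^2/4)/12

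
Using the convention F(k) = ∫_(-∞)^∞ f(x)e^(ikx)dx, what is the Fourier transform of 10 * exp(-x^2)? 10 * sqrt(pi) * exp(-k^2/4)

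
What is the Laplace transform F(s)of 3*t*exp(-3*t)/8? 3/(8*(s+3)^2)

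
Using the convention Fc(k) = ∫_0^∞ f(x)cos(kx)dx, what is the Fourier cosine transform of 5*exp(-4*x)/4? 5/(k^2+16)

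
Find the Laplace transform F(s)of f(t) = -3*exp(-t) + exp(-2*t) 1/(s + 2)-3/(s + 1)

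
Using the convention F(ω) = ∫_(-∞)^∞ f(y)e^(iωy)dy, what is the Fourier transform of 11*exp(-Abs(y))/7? 22/(7*(ω^2 + 1))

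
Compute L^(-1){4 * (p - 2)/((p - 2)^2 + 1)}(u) 4 * exp(2 * u) * cos(u)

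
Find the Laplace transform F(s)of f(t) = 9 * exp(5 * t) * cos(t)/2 9 * (s - 5)/(2 * ((s - 5)^2+1))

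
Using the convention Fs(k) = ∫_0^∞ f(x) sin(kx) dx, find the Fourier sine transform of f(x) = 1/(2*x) pi/4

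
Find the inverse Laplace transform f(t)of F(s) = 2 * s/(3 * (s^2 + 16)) 2 * cos(4 * t)/3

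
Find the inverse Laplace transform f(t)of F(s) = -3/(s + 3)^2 -3 * t * exp(-3 * t)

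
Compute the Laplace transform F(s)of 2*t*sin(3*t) 12*s/(s^2 + 9)^2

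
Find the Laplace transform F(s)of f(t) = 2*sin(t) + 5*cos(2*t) 5*s/(s^2 + 4) + 2/(s^2 + 1)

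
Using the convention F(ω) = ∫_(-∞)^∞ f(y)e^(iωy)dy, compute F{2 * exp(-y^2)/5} 2 * sqrt(pi) * exp(-ω^2/4)/5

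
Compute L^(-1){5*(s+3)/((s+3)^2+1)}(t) 5*exp(-3*t)*cos(t)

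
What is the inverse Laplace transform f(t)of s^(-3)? t^2/2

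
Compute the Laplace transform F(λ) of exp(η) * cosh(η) (λ - 1) /(λ * (λ - 2) ) 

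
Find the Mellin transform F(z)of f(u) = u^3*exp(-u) gamma(z + 3)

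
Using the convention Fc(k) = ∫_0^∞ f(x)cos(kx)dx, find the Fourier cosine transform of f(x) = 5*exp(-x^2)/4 5*sqrt(pi)*exp(-k^2/4)/8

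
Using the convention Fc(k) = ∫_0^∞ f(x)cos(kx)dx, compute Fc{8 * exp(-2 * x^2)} 2 * sqrt(2) * sqrt(pi) * exp(-k^2/8)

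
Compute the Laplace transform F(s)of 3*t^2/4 3/(2*s^3)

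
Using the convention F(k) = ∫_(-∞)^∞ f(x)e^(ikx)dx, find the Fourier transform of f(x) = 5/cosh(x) 5 * pi/cosh(pi * k/2)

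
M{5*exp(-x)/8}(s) 5*gamma(s)/8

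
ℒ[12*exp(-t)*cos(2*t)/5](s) 12*(s + 1)/(5*((s + 1)^2 + 4))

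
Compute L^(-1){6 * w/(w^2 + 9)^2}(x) x * sin(3 * x)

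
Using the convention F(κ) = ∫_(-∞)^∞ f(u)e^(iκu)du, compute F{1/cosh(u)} pi/cosh(pi*κ/2)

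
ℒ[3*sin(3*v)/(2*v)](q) 3*atan(3/q)/2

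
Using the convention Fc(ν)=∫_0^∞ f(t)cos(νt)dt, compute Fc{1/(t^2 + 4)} pi*exp(-2*ν)/4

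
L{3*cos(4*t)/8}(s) 3*s/(8*(s^2+16))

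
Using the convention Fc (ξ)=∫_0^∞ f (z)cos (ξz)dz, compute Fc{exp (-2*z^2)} sqrt (2)*sqrt (pi)*exp (-ξ^2/8)/4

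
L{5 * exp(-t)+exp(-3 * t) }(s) 5/(s+1)+1/(s+3) 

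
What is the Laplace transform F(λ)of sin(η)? 1/(λ^2+1)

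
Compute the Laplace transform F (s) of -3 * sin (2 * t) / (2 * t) -3 * atan (2/s) /2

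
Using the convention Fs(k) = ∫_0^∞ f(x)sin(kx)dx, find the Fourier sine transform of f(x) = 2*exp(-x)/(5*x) 2*atan(k)/5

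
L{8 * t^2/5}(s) 16/(5 * s^3)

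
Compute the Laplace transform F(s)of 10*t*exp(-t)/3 10/(3*(s + 1)^2)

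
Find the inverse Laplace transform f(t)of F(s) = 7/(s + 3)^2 7*t*exp(-3*t)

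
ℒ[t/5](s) 1/(5 * s^2)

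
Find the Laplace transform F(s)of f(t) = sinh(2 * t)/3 2/(3 * (s^2-4))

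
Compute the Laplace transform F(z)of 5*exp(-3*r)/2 5/(2*(z + 3))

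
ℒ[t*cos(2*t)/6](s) (s^2 - 4)/(6*(s^2 + 4)^2)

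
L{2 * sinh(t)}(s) 2/(s^2 - 1)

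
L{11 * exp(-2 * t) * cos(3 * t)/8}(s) 11 * (s + 2)/(8 * ((s + 2)^2 + 9))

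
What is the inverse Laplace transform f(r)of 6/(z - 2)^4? r^3*exp(2*r)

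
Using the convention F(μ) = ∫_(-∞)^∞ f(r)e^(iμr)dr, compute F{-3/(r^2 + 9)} -pi * exp(-3 * Abs(μ))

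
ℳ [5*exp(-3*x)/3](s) 5*gamma(s)/(3*3^s)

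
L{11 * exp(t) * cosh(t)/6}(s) 11 * (s - 1)/(6 * s * (s - 2))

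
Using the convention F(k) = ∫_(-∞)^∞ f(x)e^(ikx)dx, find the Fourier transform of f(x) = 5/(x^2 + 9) 5*pi*exp(-3*Abs(k))/3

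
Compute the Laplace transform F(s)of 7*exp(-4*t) 7/(s + 4)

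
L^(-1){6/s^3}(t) 3 * t^2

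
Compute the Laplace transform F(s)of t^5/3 40/s^6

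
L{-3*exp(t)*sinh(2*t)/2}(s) -3/((s - 1)^2 - 4)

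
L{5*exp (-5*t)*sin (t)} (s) 5/ ( (s + 5)^2 + 1)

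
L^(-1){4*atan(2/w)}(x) 4*sin(2*x)/x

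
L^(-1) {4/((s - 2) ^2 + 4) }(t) 2*exp(2*t)*sin(2*t) 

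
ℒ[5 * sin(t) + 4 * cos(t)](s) 4 * s/(s^2 + 1) + 5/(s^2 + 1)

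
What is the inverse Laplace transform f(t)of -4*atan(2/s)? -4*sin(2*t)/t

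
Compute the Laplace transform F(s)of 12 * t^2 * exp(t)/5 24/(5 * (s - 1)^3)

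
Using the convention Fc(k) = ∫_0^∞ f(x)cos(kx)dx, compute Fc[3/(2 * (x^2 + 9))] pi * exp(-3 * k)/4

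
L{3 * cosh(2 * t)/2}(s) 3 * s/(2 * (s^2-4))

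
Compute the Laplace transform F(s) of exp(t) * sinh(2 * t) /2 1/((s - 1) ^2-4) 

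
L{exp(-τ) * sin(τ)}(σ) 1/((σ + 1)^2 + 1)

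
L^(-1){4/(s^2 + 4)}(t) 2*sin(2*t)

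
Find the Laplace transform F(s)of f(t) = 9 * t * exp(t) 9/(s - 1)^2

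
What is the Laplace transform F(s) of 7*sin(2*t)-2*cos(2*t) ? 14/(s^2 + 4)-2*s/(s^2 + 4) 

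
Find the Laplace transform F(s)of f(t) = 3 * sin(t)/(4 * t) 3 * atan(1/s)/4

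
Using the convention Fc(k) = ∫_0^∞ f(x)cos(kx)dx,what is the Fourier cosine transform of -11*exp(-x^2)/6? -11*sqrt(pi)*exp(-k^2/4)/12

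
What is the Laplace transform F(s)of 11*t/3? 11/(3*s^2)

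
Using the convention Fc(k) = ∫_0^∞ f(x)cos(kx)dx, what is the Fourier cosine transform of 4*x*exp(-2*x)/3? 4*(4 - k^2)/(3*(k^2 + 4)^2)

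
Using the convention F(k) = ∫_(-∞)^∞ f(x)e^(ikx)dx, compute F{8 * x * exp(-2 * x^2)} sqrt(2) * I * sqrt(pi) * k * exp(-k^2/8)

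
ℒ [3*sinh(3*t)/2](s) 9/(2*(s^2 - 9))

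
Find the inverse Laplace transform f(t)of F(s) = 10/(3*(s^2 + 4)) 5*sin(2*t)/3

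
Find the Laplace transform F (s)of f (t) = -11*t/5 -11/ (5*s^2)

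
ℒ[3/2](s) 3/(2*s)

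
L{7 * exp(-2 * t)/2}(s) 7/(2 * (s + 2))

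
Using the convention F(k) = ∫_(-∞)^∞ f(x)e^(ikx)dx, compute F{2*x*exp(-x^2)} I*sqrt(pi)*k*exp(-k^2/4)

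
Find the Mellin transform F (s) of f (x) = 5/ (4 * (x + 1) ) 5 * pi * csc (pi * s) /4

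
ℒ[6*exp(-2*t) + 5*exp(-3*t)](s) 6/(s + 2) + 5/(s + 3)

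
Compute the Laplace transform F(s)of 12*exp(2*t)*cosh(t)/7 12*(s - 2)/(7*((s - 2)^2 - 1))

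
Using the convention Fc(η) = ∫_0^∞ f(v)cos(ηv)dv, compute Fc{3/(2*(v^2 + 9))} pi*exp(-3*η)/4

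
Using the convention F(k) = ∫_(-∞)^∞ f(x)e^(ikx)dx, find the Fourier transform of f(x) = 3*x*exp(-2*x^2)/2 3*sqrt(2)*I*sqrt(pi)*k*exp(-k^2/8)/16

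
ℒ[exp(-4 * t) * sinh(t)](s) 1/((s + 4)^2 - 1)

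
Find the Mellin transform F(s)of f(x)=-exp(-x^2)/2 -gamma(s/2)/4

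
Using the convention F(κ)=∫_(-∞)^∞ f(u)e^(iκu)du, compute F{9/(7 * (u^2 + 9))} 3 * pi * exp(-3 * Abs(κ))/7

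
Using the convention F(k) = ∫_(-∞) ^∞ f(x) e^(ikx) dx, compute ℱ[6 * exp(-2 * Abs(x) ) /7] 24/(7 * (k^2 + 4) ) 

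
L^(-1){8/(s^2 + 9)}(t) 8*sin(3*t)/3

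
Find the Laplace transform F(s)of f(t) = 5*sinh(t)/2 5/(2*(s^2 - 1))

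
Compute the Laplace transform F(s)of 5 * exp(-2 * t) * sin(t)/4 5/(4 * ((s + 2)^2 + 1))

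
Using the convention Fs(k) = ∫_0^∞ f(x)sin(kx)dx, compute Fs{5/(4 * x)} 5 * pi/8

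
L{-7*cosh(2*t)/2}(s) -7*s/(2*s^2-8)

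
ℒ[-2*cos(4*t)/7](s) -2*s/(7*s^2 + 112)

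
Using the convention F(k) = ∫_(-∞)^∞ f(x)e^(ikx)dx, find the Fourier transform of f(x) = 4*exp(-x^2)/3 4*sqrt(pi)*exp(-k^2/4)/3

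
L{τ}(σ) σ^(-2)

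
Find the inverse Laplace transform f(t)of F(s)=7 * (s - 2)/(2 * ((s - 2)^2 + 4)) 7 * exp(2 * t) * cos(2 * t)/2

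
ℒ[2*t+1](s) 1/s+2/s^2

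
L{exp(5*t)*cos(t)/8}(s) (s - 5)/(8*((s - 5)^2 + 1))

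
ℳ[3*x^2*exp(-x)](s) 3*gamma(s + 2)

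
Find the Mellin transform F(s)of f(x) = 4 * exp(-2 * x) 2^(2 - s) * gamma(s)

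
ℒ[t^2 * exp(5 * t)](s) 2/(s - 5)^3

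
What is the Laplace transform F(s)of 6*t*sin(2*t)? 24*s/(s^2 + 4)^2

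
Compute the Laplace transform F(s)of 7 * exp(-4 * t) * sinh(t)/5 7/(5 * ((s+4)^2-1))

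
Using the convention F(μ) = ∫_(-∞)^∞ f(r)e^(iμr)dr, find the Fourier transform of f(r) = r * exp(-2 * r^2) sqrt(2) * I * sqrt(pi) * μ * exp(-μ^2/8)/8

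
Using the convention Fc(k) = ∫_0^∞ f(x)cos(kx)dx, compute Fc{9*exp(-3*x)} 27/(k^2 + 9)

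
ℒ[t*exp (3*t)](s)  (s - 3)^ (-2)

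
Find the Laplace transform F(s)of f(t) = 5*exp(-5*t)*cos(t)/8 5*(s + 5)/(8*((s + 5)^2 + 1))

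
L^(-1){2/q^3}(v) v^2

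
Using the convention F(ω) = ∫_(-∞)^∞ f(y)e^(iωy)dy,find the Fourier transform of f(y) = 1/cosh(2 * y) pi/(2 * cosh(pi * ω/4))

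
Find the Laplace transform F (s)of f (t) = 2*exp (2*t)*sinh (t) 2/ ( (s - 2)^2-1)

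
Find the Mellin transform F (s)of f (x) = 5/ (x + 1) 5*pi*csc (pi*s)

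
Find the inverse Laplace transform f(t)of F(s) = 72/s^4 12 * t^3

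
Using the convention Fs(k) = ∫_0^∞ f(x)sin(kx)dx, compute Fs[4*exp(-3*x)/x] 4*atan(k/3)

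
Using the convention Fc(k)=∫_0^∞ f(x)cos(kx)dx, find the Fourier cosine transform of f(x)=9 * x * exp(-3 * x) 9 * (9 - k^2)/(k^2 + 9)^2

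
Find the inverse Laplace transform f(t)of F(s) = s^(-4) t^3/6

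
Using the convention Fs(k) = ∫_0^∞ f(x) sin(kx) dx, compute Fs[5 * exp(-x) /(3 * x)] 5 * atan(k) /3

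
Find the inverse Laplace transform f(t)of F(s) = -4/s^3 -2 * t^2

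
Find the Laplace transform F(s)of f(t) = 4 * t 4/s^2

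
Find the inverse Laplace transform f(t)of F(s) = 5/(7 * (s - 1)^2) 5 * t * exp(t)/7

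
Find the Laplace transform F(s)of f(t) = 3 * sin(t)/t 3 * atan(1/s)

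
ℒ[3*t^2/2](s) 3/s^3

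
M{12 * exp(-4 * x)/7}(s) 12 * gamma(s)/(7 * 2^(2 * s))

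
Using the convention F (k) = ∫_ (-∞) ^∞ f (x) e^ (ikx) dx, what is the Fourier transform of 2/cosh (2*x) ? pi/cosh (pi*k/4) 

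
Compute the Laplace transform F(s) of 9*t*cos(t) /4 9*(s^2 - 1) /(4*(s^2+1) ^2) 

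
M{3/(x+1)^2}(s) -3*pi*(s - 1)/sin(pi*s)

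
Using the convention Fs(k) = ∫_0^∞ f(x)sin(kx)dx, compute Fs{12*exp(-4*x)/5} 12*k/(5*(k^2 + 16))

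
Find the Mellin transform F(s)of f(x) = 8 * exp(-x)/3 8 * gamma(s)/3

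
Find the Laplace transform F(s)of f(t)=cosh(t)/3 s/(3*(s^2 - 1))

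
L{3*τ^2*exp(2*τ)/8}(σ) 3/(4*(σ - 2)^3)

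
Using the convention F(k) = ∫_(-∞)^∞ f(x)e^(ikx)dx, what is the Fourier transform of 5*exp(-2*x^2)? 5*sqrt(2)*sqrt(pi)*exp(-k^2/8)/2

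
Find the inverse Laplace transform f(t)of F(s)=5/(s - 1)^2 5 * t * exp(t)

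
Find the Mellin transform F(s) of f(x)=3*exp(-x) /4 3*gamma(s) /4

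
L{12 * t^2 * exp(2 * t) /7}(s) 24/(7 * (s - 2) ^3) 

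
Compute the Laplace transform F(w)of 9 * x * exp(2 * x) 9/(w - 2)^2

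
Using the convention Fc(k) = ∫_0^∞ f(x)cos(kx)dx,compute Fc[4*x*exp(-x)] 4*(1 - k^2)/(k^2 + 1)^2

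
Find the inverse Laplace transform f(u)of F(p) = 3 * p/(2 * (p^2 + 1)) 3 * cos(u)/2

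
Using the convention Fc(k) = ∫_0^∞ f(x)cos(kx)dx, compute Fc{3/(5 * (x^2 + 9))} pi * exp(-3 * k)/10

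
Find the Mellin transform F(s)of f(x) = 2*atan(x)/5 -pi*sec(pi*s/2)/(5*s)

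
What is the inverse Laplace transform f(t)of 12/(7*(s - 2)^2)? 12*t*exp(2*t)/7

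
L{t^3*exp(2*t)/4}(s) 3/(2*(s - 2)^4)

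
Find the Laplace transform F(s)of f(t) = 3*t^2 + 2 6/s^3 + 2/s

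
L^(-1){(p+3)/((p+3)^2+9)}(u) exp(-3*u)*cos(3*u)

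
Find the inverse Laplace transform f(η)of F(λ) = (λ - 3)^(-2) η*exp(3*η)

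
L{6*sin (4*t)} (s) 24/ (s^2 + 16)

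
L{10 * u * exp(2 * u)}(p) 10/(p - 2)^2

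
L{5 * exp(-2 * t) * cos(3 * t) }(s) 5 * (s + 2) /((s + 2) ^2 + 9) 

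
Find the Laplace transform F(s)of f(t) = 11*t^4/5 264/(5*s^5)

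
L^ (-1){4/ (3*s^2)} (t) 4*t/3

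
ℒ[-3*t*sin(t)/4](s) -3*s/(2*(s^2 + 1)^2)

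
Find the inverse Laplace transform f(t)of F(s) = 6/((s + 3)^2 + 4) 3 * exp(-3 * t) * sin(2 * t)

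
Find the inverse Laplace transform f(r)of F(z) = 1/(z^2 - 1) sinh(r)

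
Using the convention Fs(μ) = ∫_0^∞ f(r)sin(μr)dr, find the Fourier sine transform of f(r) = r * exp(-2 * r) 4 * μ/(μ^2+4)^2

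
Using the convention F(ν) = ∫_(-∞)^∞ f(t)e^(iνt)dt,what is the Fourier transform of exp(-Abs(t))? 2/(ν^2 + 1)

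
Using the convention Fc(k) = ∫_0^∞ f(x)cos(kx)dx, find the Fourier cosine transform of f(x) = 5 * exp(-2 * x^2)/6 5 * sqrt(2) * sqrt(pi) * exp(-k^2/8)/24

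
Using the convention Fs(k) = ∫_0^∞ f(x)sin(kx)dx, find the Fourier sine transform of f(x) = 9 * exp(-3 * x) 9 * k/(k^2 + 9)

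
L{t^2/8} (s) 1/ (4 * s^3)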